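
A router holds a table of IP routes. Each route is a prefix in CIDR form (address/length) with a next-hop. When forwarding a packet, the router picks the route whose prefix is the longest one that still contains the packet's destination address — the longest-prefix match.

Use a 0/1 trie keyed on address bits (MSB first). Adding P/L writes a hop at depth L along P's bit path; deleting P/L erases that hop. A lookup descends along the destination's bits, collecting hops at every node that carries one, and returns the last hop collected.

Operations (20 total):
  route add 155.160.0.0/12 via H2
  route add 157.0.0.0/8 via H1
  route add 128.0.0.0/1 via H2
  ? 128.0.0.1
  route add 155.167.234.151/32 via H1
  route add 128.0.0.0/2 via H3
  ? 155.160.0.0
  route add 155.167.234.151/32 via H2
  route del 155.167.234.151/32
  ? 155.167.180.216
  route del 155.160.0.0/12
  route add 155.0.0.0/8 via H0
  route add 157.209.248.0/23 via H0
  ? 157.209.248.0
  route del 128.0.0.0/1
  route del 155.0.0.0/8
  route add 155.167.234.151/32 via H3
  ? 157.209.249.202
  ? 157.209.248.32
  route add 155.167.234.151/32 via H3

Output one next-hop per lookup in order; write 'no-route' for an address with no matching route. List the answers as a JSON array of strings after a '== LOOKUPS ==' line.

Process each operation:
  add 155.160.0.0/12 -> H2 at depth 12
  add 157.0.0.0/8 -> H1 at depth 8
  add 128.0.0.0/1 -> H2 at depth 1
  lookup 128.0.0.1: bits 100 walk d0:-→d1:H2→d2:-→d3:- -> H2
  add 155.167.234.151/32 -> H1 at depth 32
  add 128.0.0.0/2 -> H3 at depth 2
  lookup 155.160.0.0: bits 1001101110100 walk d0:-→d1:H2→d2:H3→d3:-→d4:-→d5:-→d6:-→d7:-→d8:-→d9:-→d10:-→d11:-→d12:H2→d13:- -> H2
  add 155.167.234.151/32 -> H2 at depth 32
  - 155.167.234.151/32 clear@32
  lookup 155.167.180.216: bits 10011011101001111 walk d0:-→d1:H2→d2:H3→d3:-→d4:-→d5:-→d6:-→d7:-→d8:-→d9:-→d10:-→d11:-→d12:H2→d13:-→d14:-→d15:-→d16:-→d17:- -> H2
  - 155.160.0.0/12 clear@12
  add 155.0.0.0/8 -> H0 at depth 8
  add 157.209.248.0/23 -> H0 at depth 23
  lookup 157.209.248.0: bits 10011101110100011111100 walk d0:-→d1:H2→d2:H3→d3:-→d4:-→d5:-→d6:-→d7:-→d8:H1→d9:-→d10:-→d11:-→d12:-→d13:-→d14:-→d15:-→d16:-→d17:-→d18:-→d19:-→d20:-→d21:-→d22:-→d23:H0 -> H0
  - 128.0.0.0/1 clear@1
  - 155.0.0.0/8 clear@8
  add 155.167.234.151/32 -> H3 at depth 32
  lookup 157.209.249.202: bits 10011101110100011111100 walk d0:-→d1:-→d2:H3→d3:-→d4:-→d5:-→d6:-→d7:-→d8:H1→d9:-→d10:-→d11:-→d12:-→d13:-→d14:-→d15:-→d16:-→d17:-→d18:-→d19:-→d20:-→d21:-→d22:-→d23:H0 -> H0
  lookup 157.209.248.32: bits 10011101110100011111100 walk d0:-→d1:-→d2:H3→d3:-→d4:-→d5:-→d6:-→d7:-→d8:H1→d9:-→d10:-→d11:-→d12:-→d13:-→d14:-→d15:-→d16:-→d17:-→d18:-→d19:-→d20:-→d21:-→d22:-→d23:H0 -> H0
  add 155.167.234.151/32 -> H3 at depth 32

== LOOKUPS ==
["H2","H2","H2","H0","H0","H0"]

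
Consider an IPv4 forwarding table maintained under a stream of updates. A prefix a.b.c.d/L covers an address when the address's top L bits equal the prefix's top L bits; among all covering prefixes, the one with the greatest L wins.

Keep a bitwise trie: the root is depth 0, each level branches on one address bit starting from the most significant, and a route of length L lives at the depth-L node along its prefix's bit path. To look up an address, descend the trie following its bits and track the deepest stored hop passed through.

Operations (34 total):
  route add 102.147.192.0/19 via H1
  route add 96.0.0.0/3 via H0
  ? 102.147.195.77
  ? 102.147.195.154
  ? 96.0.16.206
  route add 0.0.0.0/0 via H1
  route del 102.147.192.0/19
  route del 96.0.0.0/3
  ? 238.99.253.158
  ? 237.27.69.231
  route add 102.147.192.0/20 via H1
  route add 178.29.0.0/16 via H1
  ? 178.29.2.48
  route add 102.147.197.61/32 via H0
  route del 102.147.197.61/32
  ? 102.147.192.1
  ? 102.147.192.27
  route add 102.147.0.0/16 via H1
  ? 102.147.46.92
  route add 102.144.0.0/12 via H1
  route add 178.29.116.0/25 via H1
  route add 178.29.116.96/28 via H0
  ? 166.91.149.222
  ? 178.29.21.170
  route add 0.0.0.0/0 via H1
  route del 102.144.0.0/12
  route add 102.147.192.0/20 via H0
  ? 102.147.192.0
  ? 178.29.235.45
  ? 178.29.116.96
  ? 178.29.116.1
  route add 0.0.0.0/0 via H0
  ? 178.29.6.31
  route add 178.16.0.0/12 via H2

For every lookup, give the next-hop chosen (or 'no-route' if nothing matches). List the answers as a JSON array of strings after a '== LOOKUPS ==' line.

Apply in order:
  + 102.147.192.0/19 (H1) depth=19
  + 96.0.0.0/3 (H0) depth=3
  Q 102.147.195.77: descend 0110011010010011110 ; hops seen [H0,H1] ; pick H1
  Q 102.147.195.154: descend 0110011010010011110 ; hops seen [H0,H1] ; pick H1
  Q 96.0.16.206: descend 01100 ; hops seen [H0] ; pick H0
  + 0.0.0.0/0 (H1) depth=0
  del 102.147.192.0/19 (clear depth 19)
  del 96.0.0.0/3 (clear depth 3)
  Q 238.99.253.158: descend ε ; hops seen [H1] ; pick H1
  Q 237.27.69.231: descend ε ; hops seen [H1] ; pick H1
  + 102.147.192.0/20 (H1) depth=20
  + 178.29.0.0/16 (H1) depth=16
  Q 178.29.2.48: descend 1011001000011101 ; hops seen [H1,H1] ; pick H1
  + 102.147.197.61/32 (H0) depth=32
  del 102.147.197.61/32 (clear depth 32)
  Q 102.147.192.1: descend 011001101001001111000 ; hops seen [H1,H1] ; pick H1
  Q 102.147.192.27: descend 011001101001001111000 ; hops seen [H1,H1] ; pick H1
  + 102.147.0.0/16 (H1) depth=16
  Q 102.147.46.92: descend 0110011010010011 ; hops seen [H1,H1] ; pick H1
  + 102.144.0.0/12 (H1) depth=12
  + 178.29.116.0/25 (H1) depth=25
  + 178.29.116.96/28 (H0) depth=28
  Q 166.91.149.222: descend 101 ; hops seen [H1] ; pick H1
  Q 178.29.21.170: descend 10110010000111010 ; hops seen [H1,H1] ; pick H1
  + 0.0.0.0/0 (H1) depth=0
  del 102.144.0.0/12 (clear depth 12)
  + 102.147.192.0/20 (H0) depth=20
  Q 102.147.192.0: descend 011001101001001111000 ; hops seen [H1,H1,H0] ; pick H0
  Q 178.29.235.45: descend 1011001000011101 ; hops seen [H1,H1] ; pick H1
  Q 178.29.116.96: descend 1011001000011101011101000110 ; hops seen [H1,H1,H1,H0] ; pick H0
  Q 178.29.116.1: descend 1011001000011101011101000 ; hops seen [H1,H1,H1] ; pick H1
  + 0.0.0.0/0 (H0) depth=0
  Q 178.29.6.31: descend 10110010000111010 ; hops seen [H0,H1] ; pick H1
  + 178.16.0.0/12 (H2) depth=12

== LOOKUPS ==
["H1","H1","H0","H1","H1","H1","H1","H1","H1","H1","H1","H0","H1","H0","H1","H1"]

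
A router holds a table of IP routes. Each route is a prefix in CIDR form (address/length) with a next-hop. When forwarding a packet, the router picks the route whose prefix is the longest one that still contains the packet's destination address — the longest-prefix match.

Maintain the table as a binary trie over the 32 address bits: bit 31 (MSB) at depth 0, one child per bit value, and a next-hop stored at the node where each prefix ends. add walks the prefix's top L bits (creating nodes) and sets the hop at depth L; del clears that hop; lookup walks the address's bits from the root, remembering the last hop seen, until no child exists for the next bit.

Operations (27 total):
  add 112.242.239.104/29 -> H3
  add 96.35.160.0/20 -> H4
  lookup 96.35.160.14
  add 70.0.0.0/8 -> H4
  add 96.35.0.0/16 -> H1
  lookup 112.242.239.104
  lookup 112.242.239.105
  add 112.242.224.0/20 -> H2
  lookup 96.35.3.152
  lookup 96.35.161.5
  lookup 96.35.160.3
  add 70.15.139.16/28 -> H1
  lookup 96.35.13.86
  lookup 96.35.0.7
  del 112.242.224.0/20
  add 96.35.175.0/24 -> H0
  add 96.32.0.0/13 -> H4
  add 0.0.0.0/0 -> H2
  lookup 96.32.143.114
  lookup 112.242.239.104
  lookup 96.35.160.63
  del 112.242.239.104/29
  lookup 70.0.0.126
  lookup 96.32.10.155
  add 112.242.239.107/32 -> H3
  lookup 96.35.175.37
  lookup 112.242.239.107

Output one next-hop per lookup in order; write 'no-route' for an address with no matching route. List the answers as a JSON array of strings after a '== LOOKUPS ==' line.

Apply in order:
  add 112.242.239.104/29 -> H3 at depth 29
  add 96.35.160.0/20 -> H4 at depth 20
  lookup 96.35.160.14: bits 01100000001000111010 walk d0:-→d1:-→d2:-→d3:-→d4:-→d5:-→d6:-→d7:-→d8:-→d9:-→d10:-→d11:-→d12:-→d13:-→d14:-→d15:-→d16:-→d17:-→d18:-→d19:-→d20:H4 -> H4
  add 70.0.0.0/8 -> H4 at depth 8
  add 96.35.0.0/16 -> H1 at depth 16
  lookup 112.242.239.104: bits 01110000111100101110111101101 walk d0:-→d1:-→d2:-→d3:-→d4:-→d5:-→d6:-→d7:-→d8:-→d9:-→d10:-→d11:-→d12:-→d13:-→d14:-→d15:-→d16:-→d17:-→d18:-→d19:-→d20:-→d21:-→d22:-→d23:-→d24:-→d25:-→d26:-→d27:-→d28:-→d29:H3 -> H3
  lookup 112.242.239.105: bits 01110000111100101110111101101 walk d0:-→d1:-→d2:-→d3:-→d4:-→d5:-→d6:-→d7:-→d8:-→d9:-→d10:-→d11:-→d12:-→d13:-→d14:-→d15:-→d16:-→d17:-→d18:-→d19:-→d20:-→d21:-→d22:-→d23:-→d24:-→d25:-→d26:-→d27:-→d28:-→d29:H3 -> H3
  add 112.242.224.0/20 -> H2 at depth 20
  lookup 96.35.3.152: bits 0110000000100011 walk d0:-→d1:-→d2:-→d3:-→d4:-→d5:-→d6:-→d7:-→d8:-→d9:-→d10:-→d11:-→d12:-→d13:-→d14:-→d15:-→d16:H1 -> H1
  lookup 96.35.161.5: bits 01100000001000111010 walk d0:-→d1:-→d2:-→d3:-→d4:-→d5:-→d6:-→d7:-→d8:-→d9:-→d10:-→d11:-→d12:-→d13:-→d14:-→d15:-→d16:H1→d17:-→d18:-→d19:-→d20:H4 -> H4
  lookup 96.35.160.3: bits 01100000001000111010 walk d0:-→d1:-→d2:-→d3:-→d4:-→d5:-→d6:-→d7:-→d8:-→d9:-→d10:-→d11:-→d12:-→d13:-→d14:-→d15:-→d16:H1→d17:-→d18:-→d19:-→d20:H4 -> H4
  add 70.15.139.16/28 -> H1 at depth 28
  lookup 96.35.13.86: bits 0110000000100011 walk d0:-→d1:-→d2:-→d3:-→d4:-→d5:-→d6:-→d7:-→d8:-→d9:-→d10:-→d11:-→d12:-→d13:-→d14:-→d15:-→d16:H1 -> H1
  lookup 96.35.0.7: bits 0110000000100011 walk d0:-→d1:-→d2:-→d3:-→d4:-→d5:-→d6:-→d7:-→d8:-→d9:-→d10:-→d11:-→d12:-→d13:-→d14:-→d15:-→d16:H1 -> H1
  del 112.242.224.0/20 (clear depth 20)
  add 96.35.175.0/24 -> H0 at depth 24
  add 96.32.0.0/13 -> H4 at depth 13
  add 0.0.0.0/0 -> H2 at depth 0
  lookup 96.32.143.114: bits 01100000001000 walk d0:H2→d1:-→d2:-→d3:-→d4:-→d5:-→d6:-→d7:-→d8:-→d9:-→d10:-→d11:-→d12:-→d13:H4→d14:- -> H4
  lookup 112.242.239.104: bits 01110000111100101110111101101 walk d0:H2→d1:-→d2:-→d3:-→d4:-→d5:-→d6:-→d7:-→d8:-→d9:-→d10:-→d11:-→d12:-→d13:-→d14:-→d15:-→d16:-→d17:-→d18:-→d19:-→d20:-→d21:-→d22:-→d23:-→d24:-→d25:-→d26:-→d27:-→d28:-→d29:H3 -> H3
  lookup 96.35.160.63: bits 01100000001000111010 walk d0:H2→d1:-→d2:-→d3:-→d4:-→d5:-→d6:-→d7:-→d8:-→d9:-→d10:-→d11:-→d12:-→d13:H4→d14:-→d15:-→d16:H1→d17:-→d18:-→d19:-→d20:H4 -> H4
  del 112.242.239.104/29 (clear depth 29)
  lookup 70.0.0.126: bits 010001100000 walk d0:H2→d1:-→d2:-→d3:-→d4:-→d5:-→d6:-→d7:-→d8:H4→d9:-→d10:-→d11:-→d12:- -> H4
  lookup 96.32.10.155: bits 01100000001000 walk d0:H2→d1:-→d2:-→d3:-→d4:-→d5:-→d6:-→d7:-→d8:-→d9:-→d10:-→d11:-→d12:-→d13:H4→d14:- -> H4
  add 112.242.239.107/32 -> H3 at depth 32
  lookup 96.35.175.37: bits 011000000010001110101111 walk d0:H2→d1:-→d2:-→d3:-→d4:-→d5:-→d6:-→d7:-→d8:-→d9:-→d10:-→d11:-→d12:-→d13:H4→d14:-→d15:-→d16:H1→d17:-→d18:-→d19:-→d20:H4→d21:-→d22:-→d23:-→d24:H0 -> H0
  lookup 112.242.239.107: bits 01110000111100101110111101101011 walk d0:H2→d1:-→d2:-→d3:-→d4:-→d5:-→d6:-→d7:-→d8:-→d9:-→d10:-→d11:-→d12:-→d13:-→d14:-→d15:-→d16:-→d17:-→d18:-→d19:-→d20:-→d21:-→d22:-→d23:-→d24:-→d25:-→d26:-→d27:-→d28:-→d29:-→d30:-→d31:-→d32:H3 -> H3

== LOOKUPS ==
["H4","H3","H3","H1","H4","H4","H1","H1","H4","H3","H4","H4","H4","H0","H3"]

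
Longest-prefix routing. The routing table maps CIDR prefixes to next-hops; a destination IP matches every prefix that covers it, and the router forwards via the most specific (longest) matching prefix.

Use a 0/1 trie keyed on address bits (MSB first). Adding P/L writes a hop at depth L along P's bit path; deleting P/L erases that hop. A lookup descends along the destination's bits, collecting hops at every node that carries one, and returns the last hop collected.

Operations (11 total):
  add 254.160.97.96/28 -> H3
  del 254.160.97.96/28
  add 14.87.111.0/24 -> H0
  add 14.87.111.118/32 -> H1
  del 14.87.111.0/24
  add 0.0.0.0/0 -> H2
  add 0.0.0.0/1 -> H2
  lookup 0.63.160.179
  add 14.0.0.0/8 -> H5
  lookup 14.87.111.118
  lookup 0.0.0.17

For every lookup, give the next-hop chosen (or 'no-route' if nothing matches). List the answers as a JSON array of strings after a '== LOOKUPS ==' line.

Process each operation:
  + 254.160.97.96/28 (H3) depth=28
  del 254.160.97.96/28 (clear depth 28)
  + 14.87.111.0/24 (H0) depth=24
  + 14.87.111.118/32 (H1) depth=32
  del 14.87.111.0/24 (clear depth 24)
  + 0.0.0.0/0 (H2) depth=0
  + 0.0.0.0/1 (H2) depth=1
  Q 0.63.160.179: descend 0000 ; hops seen [H2,H2] ; pick H2
  + 14.0.0.0/8 (H5) depth=8
  Q 14.87.111.118: descend 00001110010101110110111101110110 ; hops seen [H2,H2,H5,H1] ; pick H1
  Q 0.0.0.17: descend 0000 ; hops seen [H2,H2] ; pick H2

== LOOKUPS ==
["H2","H1","H2"]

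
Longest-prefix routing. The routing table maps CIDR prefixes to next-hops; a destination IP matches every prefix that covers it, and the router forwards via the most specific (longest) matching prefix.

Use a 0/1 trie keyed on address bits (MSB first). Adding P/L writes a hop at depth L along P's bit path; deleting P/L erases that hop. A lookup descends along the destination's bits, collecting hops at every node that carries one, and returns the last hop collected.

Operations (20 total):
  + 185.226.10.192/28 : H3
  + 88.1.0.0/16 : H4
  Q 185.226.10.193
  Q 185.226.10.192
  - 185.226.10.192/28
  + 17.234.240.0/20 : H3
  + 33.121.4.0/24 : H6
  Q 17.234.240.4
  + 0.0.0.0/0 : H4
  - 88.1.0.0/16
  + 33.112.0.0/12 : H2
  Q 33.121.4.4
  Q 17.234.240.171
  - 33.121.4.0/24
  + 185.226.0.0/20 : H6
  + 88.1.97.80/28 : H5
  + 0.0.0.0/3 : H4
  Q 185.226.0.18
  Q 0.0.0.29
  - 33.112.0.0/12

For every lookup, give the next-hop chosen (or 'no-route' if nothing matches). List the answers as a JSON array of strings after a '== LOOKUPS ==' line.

Trace:
  add 185.226.10.192/28 -> H3 at depth 28
  add 88.1.0.0/16 -> H4 at depth 16
  ? 185.226.10.193  path d0:-→d1:-→d2:-→d3:-→d4:-→d5:-→d6:-→d7:-→d8:-→d9:-→d10:-→d11:-→d12:-→d13:-→d14:-→d15:-→d16:-→d17:-→d18:-→d19:-→d20:-→d21:-→d22:-→d23:-→d24:-→d25:-→d26:-→d27:-→d28:H3  best=H3
  ? 185.226.10.192  path d0:-→d1:-→d2:-→d3:-→d4:-→d5:-→d6:-→d7:-→d8:-→d9:-→d10:-→d11:-→d12:-→d13:-→d14:-→d15:-→d16:-→d17:-→d18:-→d19:-→d20:-→d21:-→d22:-→d23:-→d24:-→d25:-→d26:-→d27:-→d28:H3  best=H3
  del 185.226.10.192/28 (clear depth 28)
  add 17.234.240.0/20 -> H3 at depth 20
  add 33.121.4.0/24 -> H6 at depth 24
  ? 17.234.240.4  path d0:-→d1:-→d2:-→d3:-→d4:-→d5:-→d6:-→d7:-→d8:-→d9:-→d10:-→d11:-→d12:-→d13:-→d14:-→d15:-→d16:-→d17:-→d18:-→d19:-→d20:H3  best=H3
  add 0.0.0.0/0 -> H4 at depth 0
  del 88.1.0.0/16 (clear depth 16)
  add 33.112.0.0/12 -> H2 at depth 12
  ? 33.121.4.4  path d0:H4→d1:-→d2:-→d3:-→d4:-→d5:-→d6:-→d7:-→d8:-→d9:-→d10:-→d11:-→d12:H2→d13:-→d14:-→d15:-→d16:-→d17:-→d18:-→d19:-→d20:-→d21:-→d22:-→d23:-→d24:H6  best=H6
  ? 17.234.240.171  path d0:H4→d1:-→d2:-→d3:-→d4:-→d5:-→d6:-→d7:-→d8:-→d9:-→d10:-→d11:-→d12:-→d13:-→d14:-→d15:-→d16:-→d17:-→d18:-→d19:-→d20:H3  best=H3
  del 33.121.4.0/24 (clear depth 24)
  add 185.226.0.0/20 -> H6 at depth 20
  add 88.1.97.80/28 -> H5 at depth 28
  add 0.0.0.0/3 -> H4 at depth 3
  ? 185.226.0.18  path d0:H4→d1:-→d2:-→d3:-→d4:-→d5:-→d6:-→d7:-→d8:-→d9:-→d10:-→d11:-→d12:-→d13:-→d14:-→d15:-→d16:-→d17:-→d18:-→d19:-→d20:H6  best=H6
  ? 0.0.0.29  path d0:H4→d1:-→d2:-→d3:H4  best=H4
  del 33.112.0.0/12 (clear depth 12)

== LOOKUPS ==
["H3","H3","H3","H6","H3","H6","H4"]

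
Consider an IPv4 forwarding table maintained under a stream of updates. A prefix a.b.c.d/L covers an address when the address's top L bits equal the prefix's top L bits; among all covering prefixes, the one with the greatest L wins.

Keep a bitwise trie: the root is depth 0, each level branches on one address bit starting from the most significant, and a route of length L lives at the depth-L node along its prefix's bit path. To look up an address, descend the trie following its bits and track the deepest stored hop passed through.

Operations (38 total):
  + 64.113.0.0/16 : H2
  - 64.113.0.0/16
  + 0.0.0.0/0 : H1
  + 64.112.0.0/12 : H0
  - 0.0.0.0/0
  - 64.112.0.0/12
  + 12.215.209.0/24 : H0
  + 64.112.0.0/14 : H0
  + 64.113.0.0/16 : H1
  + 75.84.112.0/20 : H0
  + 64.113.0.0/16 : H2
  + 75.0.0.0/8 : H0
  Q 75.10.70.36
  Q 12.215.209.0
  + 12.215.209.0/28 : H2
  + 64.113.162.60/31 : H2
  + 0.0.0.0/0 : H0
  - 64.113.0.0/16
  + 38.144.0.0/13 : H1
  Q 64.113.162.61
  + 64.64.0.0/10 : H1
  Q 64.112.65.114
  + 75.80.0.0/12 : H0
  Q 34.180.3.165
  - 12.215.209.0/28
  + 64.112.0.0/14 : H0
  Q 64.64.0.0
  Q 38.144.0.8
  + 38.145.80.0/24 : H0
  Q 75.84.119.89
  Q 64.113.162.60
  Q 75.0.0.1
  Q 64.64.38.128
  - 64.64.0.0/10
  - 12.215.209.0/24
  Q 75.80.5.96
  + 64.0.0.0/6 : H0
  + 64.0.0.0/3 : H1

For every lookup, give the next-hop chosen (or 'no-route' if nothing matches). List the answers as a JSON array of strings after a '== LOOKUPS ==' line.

Trace:
  + 64.113.0.0/16 (H2) depth=16
  del 64.113.0.0/16 (clear depth 16)
  + 0.0.0.0/0 (H1) depth=0
  + 64.112.0.0/12 (H0) depth=12
  del 0.0.0.0/0 (clear depth 0)
  del 64.112.0.0/12 (clear depth 12)
  + 12.215.209.0/24 (H0) depth=24
  + 64.112.0.0/14 (H0) depth=14
  + 64.113.0.0/16 (H1) depth=16
  + 75.84.112.0/20 (H0) depth=20
  + 64.113.0.0/16 (H2) depth=16
  + 75.0.0.0/8 (H0) depth=8
  ? 75.10.70.36  path d0:-→d1:-→d2:-→d3:-→d4:-→d5:-→d6:-→d7:-→d8:H0→d9:-  best=H0
  ? 12.215.209.0  path d0:-→d1:-→d2:-→d3:-→d4:-→d5:-→d6:-→d7:-→d8:-→d9:-→d10:-→d11:-→d12:-→d13:-→d14:-→d15:-→d16:-→d17:-→d18:-→d19:-→d20:-→d21:-→d22:-→d23:-→d24:H0  best=H0
  + 12.215.209.0/28 (H2) depth=28
  + 64.113.162.60/31 (H2) depth=31
  + 0.0.0.0/0 (H0) depth=0
  del 64.113.0.0/16 (clear depth 16)
  + 38.144.0.0/13 (H1) depth=13
  ? 64.113.162.61  path d0:H0→d1:-→d2:-→d3:-→d4:-→d5:-→d6:-→d7:-→d8:-→d9:-→d10:-→d11:-→d12:-→d13:-→d14:H0→d15:-→d16:-→d17:-→d18:-→d19:-→d20:-→d21:-→d22:-→d23:-→d24:-→d25:-→d26:-→d27:-→d28:-→d29:-→d30:-→d31:H2  best=H2
  + 64.64.0.0/10 (H1) depth=10
  ? 64.112.65.114  path d0:H0→d1:-→d2:-→d3:-→d4:-→d5:-→d6:-→d7:-→d8:-→d9:-→d10:H1→d11:-→d12:-→d13:-→d14:H0→d15:-  best=H0
  + 75.80.0.0/12 (H0) depth=12
  ? 34.180.3.165  path d0:H0→d1:-→d2:-→d3:-→d4:-→d5:-  best=H0
  del 12.215.209.0/28 (clear depth 28)
  + 64.112.0.0/14 (H0) depth=14
  ? 64.64.0.0  path d0:H0→d1:-→d2:-→d3:-→d4:-→d5:-→d6:-→d7:-→d8:-→d9:-→d10:H1  best=H1
  ? 38.144.0.8  path d0:H0→d1:-→d2:-→d3:-→d4:-→d5:-→d6:-→d7:-→d8:-→d9:-→d10:-→d11:-→d12:-→d13:H1  best=H1
  + 38.145.80.0/24 (H0) depth=24
  ? 75.84.119.89  path d0:H0→d1:-→d2:-→d3:-→d4:-→d5:-→d6:-→d7:-→d8:H0→d9:-→d10:-→d11:-→d12:H0→d13:-→d14:-→d15:-→d16:-→d17:-→d18:-→d19:-→d20:H0  best=H0
  ? 64.113.162.60  path d0:H0→d1:-→d2:-→d3:-→d4:-→d5:-→d6:-→d7:-→d8:-→d9:-→d10:H1→d11:-→d12:-→d13:-→d14:H0→d15:-→d16:-→d17:-→d18:-→d19:-→d20:-→d21:-→d22:-→d23:-→d24:-→d25:-→d26:-→d27:-→d28:-→d29:-→d30:-→d31:H2  best=H2
  ? 75.0.0.1  path d0:H0→d1:-→d2:-→d3:-→d4:-→d5:-→d6:-→d7:-→d8:H0→d9:-  best=H0
  ? 64.64.38.128  path d0:H0→d1:-→d2:-→d3:-→d4:-→d5:-→d6:-→d7:-→d8:-→d9:-→d10:H1  best=H1
  del 64.64.0.0/10 (clear depth 10)
  del 12.215.209.0/24 (clear depth 24)
  ? 75.80.5.96  path d0:H0→d1:-→d2:-→d3:-→d4:-→d5:-→d6:-→d7:-→d8:H0→d9:-→d10:-→d11:-→d12:H0→d13:-  best=H0
  + 64.0.0.0/6 (H0) depth=6
  + 64.0.0.0/3 (H1) depth=3

== LOOKUPS ==
["H0","H0","H2","H0","H0","H1","H1","H0","H2","H0","H1","H0"]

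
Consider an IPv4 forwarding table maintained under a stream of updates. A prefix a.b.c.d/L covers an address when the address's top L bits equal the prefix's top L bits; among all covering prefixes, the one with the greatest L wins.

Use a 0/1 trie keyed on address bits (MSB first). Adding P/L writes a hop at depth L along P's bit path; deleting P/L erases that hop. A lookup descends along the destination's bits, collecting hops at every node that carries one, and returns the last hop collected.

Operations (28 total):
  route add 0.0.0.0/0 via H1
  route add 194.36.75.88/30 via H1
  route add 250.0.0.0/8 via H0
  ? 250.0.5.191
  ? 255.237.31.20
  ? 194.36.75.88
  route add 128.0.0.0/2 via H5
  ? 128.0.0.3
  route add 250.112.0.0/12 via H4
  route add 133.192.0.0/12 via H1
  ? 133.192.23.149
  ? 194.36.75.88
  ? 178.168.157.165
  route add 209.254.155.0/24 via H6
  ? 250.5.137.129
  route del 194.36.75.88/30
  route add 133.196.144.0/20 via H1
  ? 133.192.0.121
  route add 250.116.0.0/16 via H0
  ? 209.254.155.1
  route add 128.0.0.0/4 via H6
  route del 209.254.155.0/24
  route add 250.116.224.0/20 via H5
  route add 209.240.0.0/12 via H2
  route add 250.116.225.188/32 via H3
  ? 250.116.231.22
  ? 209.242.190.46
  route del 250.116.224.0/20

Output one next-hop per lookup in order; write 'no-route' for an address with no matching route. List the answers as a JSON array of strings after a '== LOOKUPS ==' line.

Apply in order:
  add 0.0.0.0/0 -> H1 at depth 0
  add 194.36.75.88/30 -> H1 at depth 30
  add 250.0.0.0/8 -> H0 at depth 8
  Q 250.0.5.191: descend 11111010 ; hops seen [H1,H0] ; pick H0
  Q 255.237.31.20: descend 11111 ; hops seen [H1] ; pick H1
  Q 194.36.75.88: descend 110000100010010001001011010110 ; hops seen [H1,H1] ; pick H1
  add 128.0.0.0/2 -> H5 at depth 2
  Q 128.0.0.3: descend 10 ; hops seen [H1,H5] ; pick H5
  add 250.112.0.0/12 -> H4 at depth 12
  add 133.192.0.0/12 -> H1 at depth 12
  Q 133.192.23.149: descend 100001011100 ; hops seen [H1,H5,H1] ; pick H1
  Q 194.36.75.88: descend 110000100010010001001011010110 ; hops seen [H1,H1] ; pick H1
  Q 178.168.157.165: descend 10 ; hops seen [H1,H5] ; pick H5
  add 209.254.155.0/24 -> H6 at depth 24
  Q 250.5.137.129: descend 111110100 ; hops seen [H1,H0] ; pick H0
  del 194.36.75.88/30 (clear depth 30)
  add 133.196.144.0/20 -> H1 at depth 20
  Q 133.192.0.121: descend 1000010111000 ; hops seen [H1,H5,H1] ; pick H1
  add 250.116.0.0/16 -> H0 at depth 16
  Q 209.254.155.1: descend 110100011111111010011011 ; hops seen [H1,H6] ; pick H6
  add 128.0.0.0/4 -> H6 at depth 4
  del 209.254.155.0/24 (clear depth 24)
  add 250.116.224.0/20 -> H5 at depth 20
  add 209.240.0.0/12 -> H2 at depth 12
  add 250.116.225.188/32 -> H3 at depth 32
  Q 250.116.231.22: descend 111110100111010011100 ; hops seen [H1,H0,H4,H0,H5] ; pick H5
  Q 209.242.190.46: descend 110100011111 ; hops seen [H1,H2] ; pick H2
  del 250.116.224.0/20 (clear depth 20)

== LOOKUPS ==
["H0","H1","H1","H5","H1","H1","H5","H0","H1","H6","H5","H2"]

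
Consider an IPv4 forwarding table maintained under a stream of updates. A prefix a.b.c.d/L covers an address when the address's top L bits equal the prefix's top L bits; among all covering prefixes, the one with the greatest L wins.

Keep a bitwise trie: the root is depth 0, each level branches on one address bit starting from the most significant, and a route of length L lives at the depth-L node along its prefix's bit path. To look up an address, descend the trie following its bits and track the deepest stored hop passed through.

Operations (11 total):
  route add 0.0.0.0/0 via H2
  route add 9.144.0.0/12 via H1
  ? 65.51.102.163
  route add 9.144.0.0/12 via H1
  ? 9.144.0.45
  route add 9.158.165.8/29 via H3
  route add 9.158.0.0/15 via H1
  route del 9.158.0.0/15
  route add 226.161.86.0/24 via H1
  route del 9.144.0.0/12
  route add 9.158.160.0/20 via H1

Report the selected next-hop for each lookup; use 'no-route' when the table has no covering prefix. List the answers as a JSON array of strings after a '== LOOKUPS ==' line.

Process each operation:
  add 0.0.0.0/0 -> H2 at depth 0
  add 9.144.0.0/12 -> H1 at depth 12
  lookup 65.51.102.163: bits 0 walk d0:H2→d1:- -> H2
  add 9.144.0.0/12 -> H1 at depth 12
  lookup 9.144.0.45: bits 000010011001 walk d0:H2→d1:-→d2:-→d3:-→d4:-→d5:-→d6:-→d7:-→d8:-→d9:-→d10:-→d11:-→d12:H1 -> H1
  add 9.158.165.8/29 -> H3 at depth 29
  add 9.158.0.0/15 -> H1 at depth 15
  - 9.158.0.0/15 clear@15
  add 226.161.86.0/24 -> H1 at depth 24
  - 9.144.0.0/12 clear@12
  add 9.158.160.0/20 -> H1 at depth 20

== LOOKUPS ==
["H2","H1"]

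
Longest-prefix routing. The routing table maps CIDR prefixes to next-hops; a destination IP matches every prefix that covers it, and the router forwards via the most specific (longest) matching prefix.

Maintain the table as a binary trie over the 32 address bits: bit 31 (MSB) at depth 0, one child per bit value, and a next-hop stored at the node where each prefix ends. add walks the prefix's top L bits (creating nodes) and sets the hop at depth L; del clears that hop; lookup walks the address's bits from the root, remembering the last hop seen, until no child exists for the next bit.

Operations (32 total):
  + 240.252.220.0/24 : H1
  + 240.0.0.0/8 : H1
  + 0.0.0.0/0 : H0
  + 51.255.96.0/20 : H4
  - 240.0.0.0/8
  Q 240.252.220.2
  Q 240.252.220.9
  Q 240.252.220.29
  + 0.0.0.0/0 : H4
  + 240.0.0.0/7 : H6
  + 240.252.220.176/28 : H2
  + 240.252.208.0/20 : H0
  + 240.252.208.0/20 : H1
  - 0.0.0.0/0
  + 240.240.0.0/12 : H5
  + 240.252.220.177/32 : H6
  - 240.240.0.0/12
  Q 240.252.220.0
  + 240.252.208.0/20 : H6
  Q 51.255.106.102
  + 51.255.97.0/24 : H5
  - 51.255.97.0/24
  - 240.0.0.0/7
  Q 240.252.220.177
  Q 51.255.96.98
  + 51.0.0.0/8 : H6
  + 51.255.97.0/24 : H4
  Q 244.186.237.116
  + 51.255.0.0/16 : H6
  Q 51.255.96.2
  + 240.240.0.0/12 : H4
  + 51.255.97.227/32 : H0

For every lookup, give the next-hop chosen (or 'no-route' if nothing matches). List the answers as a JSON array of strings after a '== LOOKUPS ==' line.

Process each operation:
  + 240.252.220.0/24 (H1) depth=24
  + 240.0.0.0/8 (H1) depth=8
  + 0.0.0.0/0 (H0) depth=0
  + 51.255.96.0/20 (H4) depth=20
  - 240.0.0.0/8 clear@8
  ? 240.252.220.2  path d0:H0→d1:-→d2:-→d3:-→d4:-→d5:-→d6:-→d7:-→d8:-→d9:-→d10:-→d11:-→d12:-→d13:-→d14:-→d15:-→d16:-→d17:-→d18:-→d19:-→d20:-→d21:-→d22:-→d23:-→d24:H1  best=H1
  ? 240.252.220.9  path d0:H0→d1:-→d2:-→d3:-→d4:-→d5:-→d6:-→d7:-→d8:-→d9:-→d10:-→d11:-→d12:-→d13:-→d14:-→d15:-→d16:-→d17:-→d18:-→d19:-→d20:-→d21:-→d22:-→d23:-→d24:H1  best=H1
  ? 240.252.220.29  path d0:H0→d1:-→d2:-→d3:-→d4:-→d5:-→d6:-→d7:-→d8:-→d9:-→d10:-→d11:-→d12:-→d13:-→d14:-→d15:-→d16:-→d17:-→d18:-→d19:-→d20:-→d21:-→d22:-→d23:-→d24:H1  best=H1
  + 0.0.0.0/0 (H4) depth=0
  + 240.0.0.0/7 (H6) depth=7
  + 240.252.220.176/28 (H2) depth=28
  + 240.252.208.0/20 (H0) depth=20
  + 240.252.208.0/20 (H1) depth=20
  - 0.0.0.0/0 clear@0
  + 240.240.0.0/12 (H5) depth=12
  + 240.252.220.177/32 (H6) depth=32
  - 240.240.0.0/12 clear@12
  ? 240.252.220.0  path d0:-→d1:-→d2:-→d3:-→d4:-→d5:-→d6:-→d7:H6→d8:-→d9:-→d10:-→d11:-→d12:-→d13:-→d14:-→d15:-→d16:-→d17:-→d18:-→d19:-→d20:H1→d21:-→d22:-→d23:-→d24:H1  best=H1
  + 240.252.208.0/20 (H6) depth=20
  ? 51.255.106.102  path d0:-→d1:-→d2:-→d3:-→d4:-→d5:-→d6:-→d7:-→d8:-→d9:-→d10:-→d11:-→d12:-→d13:-→d14:-→d15:-→d16:-→d17:-→d18:-→d19:-→d20:H4  best=H4
  + 51.255.97.0/24 (H5) depth=24
  - 51.255.97.0/24 clear@24
  - 240.0.0.0/7 clear@7
  ? 240.252.220.177  path d0:-→d1:-→d2:-→d3:-→d4:-→d5:-→d6:-→d7:-→d8:-→d9:-→d10:-→d11:-→d12:-→d13:-→d14:-→d15:-→d16:-→d17:-→d18:-→d19:-→d20:H6→d21:-→d22:-→d23:-→d24:H1→d25:-→d26:-→d27:-→d28:H2→d29:-→d30:-→d31:-→d32:H6  best=H6
  ? 51.255.96.98  path d0:-→d1:-→d2:-→d3:-→d4:-→d5:-→d6:-→d7:-→d8:-→d9:-→d10:-→d11:-→d12:-→d13:-→d14:-→d15:-→d16:-→d17:-→d18:-→d19:-→d20:H4→d21:-→d22:-→d23:-  best=H4
  + 51.0.0.0/8 (H6) depth=8
  + 51.255.97.0/24 (H4) depth=24
  ? 244.186.237.116  path d0:-→d1:-→d2:-→d3:-→d4:-→d5:-  best=no-route
  + 51.255.0.0/16 (H6) depth=16
  ? 51.255.96.2  path d0:-→d1:-→d2:-→d3:-→d4:-→d5:-→d6:-→d7:-→d8:H6→d9:-→d10:-→d11:-→d12:-→d13:-→d14:-→d15:-→d16:H6→d17:-→d18:-→d19:-→d20:H4→d21:-→d22:-→d23:-  best=H4
  + 240.240.0.0/12 (H4) depth=12
  + 51.255.97.227/32 (H0) depth=32

== LOOKUPS ==
["H1","H1","H1","H1","H4","H6","H4","no-route","H4"]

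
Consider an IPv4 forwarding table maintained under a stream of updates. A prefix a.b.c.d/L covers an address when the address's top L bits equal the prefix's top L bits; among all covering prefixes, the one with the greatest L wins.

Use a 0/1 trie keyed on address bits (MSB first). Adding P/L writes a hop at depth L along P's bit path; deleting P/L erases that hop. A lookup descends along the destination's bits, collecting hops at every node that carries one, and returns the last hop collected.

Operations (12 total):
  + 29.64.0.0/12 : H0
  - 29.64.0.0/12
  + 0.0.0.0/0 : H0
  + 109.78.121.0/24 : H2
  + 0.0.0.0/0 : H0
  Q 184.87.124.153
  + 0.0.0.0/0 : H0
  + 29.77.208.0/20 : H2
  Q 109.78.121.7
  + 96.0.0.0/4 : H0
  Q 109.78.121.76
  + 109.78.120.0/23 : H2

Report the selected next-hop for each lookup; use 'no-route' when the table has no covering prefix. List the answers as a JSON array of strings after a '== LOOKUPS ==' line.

Apply in order:
  + 29.64.0.0/12 (H0) depth=12
  - 29.64.0.0/12 clear@12
  + 0.0.0.0/0 (H0) depth=0
  + 109.78.121.0/24 (H2) depth=24
  + 0.0.0.0/0 (H0) depth=0
  ? 184.87.124.153  path d0:H0  best=H0
  + 0.0.0.0/0 (H0) depth=0
  + 29.77.208.0/20 (H2) depth=20
  ? 109.78.121.7  path d0:H0→d1:-→d2:-→d3:-→d4:-→d5:-→d6:-→d7:-→d8:-→d9:-→d10:-→d11:-→d12:-→d13:-→d14:-→d15:-→d16:-→d17:-→d18:-→d19:-→d20:-→d21:-→d22:-→d23:-→d24:H2  best=H2
  + 96.0.0.0/4 (H0) depth=4
  ? 109.78.121.76  path d0:H0→d1:-→d2:-→d3:-→d4:H0→d5:-→d6:-→d7:-→d8:-→d9:-→d10:-→d11:-→d12:-→d13:-→d14:-→d15:-→d16:-→d17:-→d18:-→d19:-→d20:-→d21:-→d22:-→d23:-→d24:H2  best=H2
  + 109.78.120.0/23 (H2) depth=23

== LOOKUPS ==
["H0","H2","H2"]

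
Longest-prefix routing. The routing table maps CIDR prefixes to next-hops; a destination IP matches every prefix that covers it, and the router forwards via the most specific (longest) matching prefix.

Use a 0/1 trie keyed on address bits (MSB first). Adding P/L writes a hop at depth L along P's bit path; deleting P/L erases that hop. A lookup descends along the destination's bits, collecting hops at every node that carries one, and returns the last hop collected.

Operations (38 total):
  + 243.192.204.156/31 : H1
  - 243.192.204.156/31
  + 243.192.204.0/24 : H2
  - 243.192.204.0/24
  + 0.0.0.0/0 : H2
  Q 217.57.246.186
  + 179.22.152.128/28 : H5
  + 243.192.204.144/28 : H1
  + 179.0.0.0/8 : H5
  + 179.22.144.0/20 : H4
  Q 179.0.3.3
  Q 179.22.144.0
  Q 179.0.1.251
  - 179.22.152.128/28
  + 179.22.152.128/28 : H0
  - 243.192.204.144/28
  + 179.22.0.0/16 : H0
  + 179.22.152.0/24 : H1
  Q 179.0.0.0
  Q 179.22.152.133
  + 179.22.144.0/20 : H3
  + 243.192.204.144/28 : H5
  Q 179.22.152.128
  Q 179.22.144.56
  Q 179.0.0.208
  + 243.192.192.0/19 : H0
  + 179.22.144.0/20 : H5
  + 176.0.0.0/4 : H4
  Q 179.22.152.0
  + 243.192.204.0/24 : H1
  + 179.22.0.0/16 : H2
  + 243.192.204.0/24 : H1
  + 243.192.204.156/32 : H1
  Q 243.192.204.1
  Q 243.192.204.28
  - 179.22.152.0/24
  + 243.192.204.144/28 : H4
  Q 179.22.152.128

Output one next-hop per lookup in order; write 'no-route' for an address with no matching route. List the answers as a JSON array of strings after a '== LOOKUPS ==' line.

Process each operation:
  + 243.192.204.156/31 (H1) depth=31
  del 243.192.204.156/31 (clear depth 31)
  + 243.192.204.0/24 (H2) depth=24
  del 243.192.204.0/24 (clear depth 24)
  + 0.0.0.0/0 (H2) depth=0
  Q 217.57.246.186: descend 11 ; hops seen [H2] ; pick H2
  + 179.22.152.128/28 (H5) depth=28
  + 243.192.204.144/28 (H1) depth=28
  + 179.0.0.0/8 (H5) depth=8
  + 179.22.144.0/20 (H4) depth=20
  Q 179.0.3.3: descend 10110011000 ; hops seen [H2,H5] ; pick H5
  Q 179.22.144.0: descend 10110011000101101001 ; hops seen [H2,H5,H4] ; pick H4
  Q 179.0.1.251: descend 10110011000 ; hops seen [H2,H5] ; pick H5
  del 179.22.152.128/28 (clear depth 28)
  + 179.22.152.128/28 (H0) depth=28
  del 243.192.204.144/28 (clear depth 28)
  + 179.22.0.0/16 (H0) depth=16
  + 179.22.152.0/24 (H1) depth=24
  Q 179.0.0.0: descend 10110011000 ; hops seen [H2,H5] ; pick H5
  Q 179.22.152.133: descend 1011001100010110100110001000 ; hops seen [H2,H5,H0,H4,H1,H0] ; pick H0
  + 179.22.144.0/20 (H3) depth=20
  + 243.192.204.144/28 (H5) depth=28
  Q 179.22.152.128: descend 1011001100010110100110001000 ; hops seen [H2,H5,H0,H3,H1,H0] ; pick H0
  Q 179.22.144.56: descend 10110011000101101001 ; hops seen [H2,H5,H0,H3] ; pick H3
  Q 179.0.0.208: descend 10110011000 ; hops seen [H2,H5] ; pick H5
  + 243.192.192.0/19 (H0) depth=19
  + 179.22.144.0/20 (H5) depth=20
  + 176.0.0.0/4 (H4) depth=4
  Q 179.22.152.0: descend 101100110001011010011000 ; hops seen [H2,H4,H5,H0,H5,H1] ; pick H1
  + 243.192.204.0/24 (H1) depth=24
  + 179.22.0.0/16 (H2) depth=16
  + 243.192.204.0/24 (H1) depth=24
  + 243.192.204.156/32 (H1) depth=32
  Q 243.192.204.1: descend 111100111100000011001100 ; hops seen [H2,H0,H1] ; pick H1
  Q 243.192.204.28: descend 111100111100000011001100 ; hops seen [H2,H0,H1] ; pick H1
  del 179.22.152.0/24 (clear depth 24)
  + 243.192.204.144/28 (H4) depth=28
  Q 179.22.152.128: descend 1011001100010110100110001000 ; hops seen [H2,H4,H5,H2,H5,H0] ; pick H0

== LOOKUPS ==
["H2","H5","H4","H5","H5","H0","H0","H3","H5","H1","H1","H1","H0"]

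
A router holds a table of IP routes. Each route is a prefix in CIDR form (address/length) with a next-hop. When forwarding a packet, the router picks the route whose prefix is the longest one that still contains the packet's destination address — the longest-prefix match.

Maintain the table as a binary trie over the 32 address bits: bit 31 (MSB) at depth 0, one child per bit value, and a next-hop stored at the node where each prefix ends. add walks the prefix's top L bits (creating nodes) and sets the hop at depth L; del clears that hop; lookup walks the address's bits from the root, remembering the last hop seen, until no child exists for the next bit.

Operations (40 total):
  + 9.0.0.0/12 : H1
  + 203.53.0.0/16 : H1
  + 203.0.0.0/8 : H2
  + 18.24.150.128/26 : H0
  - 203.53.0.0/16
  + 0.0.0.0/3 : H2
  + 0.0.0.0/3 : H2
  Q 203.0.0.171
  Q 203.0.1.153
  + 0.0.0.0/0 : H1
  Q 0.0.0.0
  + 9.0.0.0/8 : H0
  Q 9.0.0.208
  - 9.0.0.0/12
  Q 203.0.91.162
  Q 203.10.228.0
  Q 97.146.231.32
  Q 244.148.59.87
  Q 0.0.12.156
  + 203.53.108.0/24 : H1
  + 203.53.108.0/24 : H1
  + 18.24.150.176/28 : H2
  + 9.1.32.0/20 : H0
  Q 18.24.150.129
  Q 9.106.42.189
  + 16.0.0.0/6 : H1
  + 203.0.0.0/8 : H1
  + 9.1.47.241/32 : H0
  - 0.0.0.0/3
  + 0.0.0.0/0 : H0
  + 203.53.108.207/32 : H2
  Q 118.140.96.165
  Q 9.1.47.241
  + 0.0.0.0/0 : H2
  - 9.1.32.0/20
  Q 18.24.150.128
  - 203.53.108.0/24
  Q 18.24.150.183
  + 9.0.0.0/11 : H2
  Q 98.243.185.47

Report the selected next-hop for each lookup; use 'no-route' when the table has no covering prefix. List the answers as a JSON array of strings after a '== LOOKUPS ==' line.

Process each operation:
  add 9.0.0.0/12 -> H1 at depth 12
  add 203.53.0.0/16 -> H1 at depth 16
  add 203.0.0.0/8 -> H2 at depth 8
  add 18.24.150.128/26 -> H0 at depth 26
  del 203.53.0.0/16 (clear depth 16)
  add 0.0.0.0/3 -> H2 at depth 3
  add 0.0.0.0/3 -> H2 at depth 3
  ? 203.0.0.171  path d0:-→d1:-→d2:-→d3:-→d4:-→d5:-→d6:-→d7:-→d8:H2→d9:-→d10:-  best=H2
  ? 203.0.1.153  path d0:-→d1:-→d2:-→d3:-→d4:-→d5:-→d6:-→d7:-→d8:H2→d9:-→d10:-  best=H2
  add 0.0.0.0/0 -> H1 at depth 0
  ? 0.0.0.0  path d0:H1→d1:-→d2:-→d3:H2→d4:-  best=H2
  add 9.0.0.0/8 -> H0 at depth 8
  ? 9.0.0.208  path d0:H1→d1:-→d2:-→d3:H2→d4:-→d5:-→d6:-→d7:-→d8:H0→d9:-→d10:-→d11:-→d12:H1  best=H1
  del 9.0.0.0/12 (clear depth 12)
  ? 203.0.91.162  path d0:H1→d1:-→d2:-→d3:-→d4:-→d5:-→d6:-→d7:-→d8:H2→d9:-→d10:-  best=H2
  ? 203.10.228.0  path d0:H1→d1:-→d2:-→d3:-→d4:-→d5:-→d6:-→d7:-→d8:H2→d9:-→d10:-  best=H2
  ? 97.146.231.32  path d0:H1→d1:-  best=H1
  ? 244.148.59.87  path d0:H1→d1:-→d2:-  best=H1
  ? 0.0.12.156  path d0:H1→d1:-→d2:-→d3:H2→d4:-  best=H2
  add 203.53.108.0/24 -> H1 at depth 24
  add 203.53.108.0/24 -> H1 at depth 24
  add 18.24.150.176/28 -> H2 at depth 28
  add 9.1.32.0/20 -> H0 at depth 20
  ? 18.24.150.129  path d0:H1→d1:-→d2:-→d3:H2→d4:-→d5:-→d6:-→d7:-→d8:-→d9:-→d10:-→d11:-→d12:-→d13:-→d14:-→d15:-→d16:-→d17:-→d18:-→d19:-→d20:-→d21:-→d22:-→d23:-→d24:-→d25:-→d26:H0  best=H0
  ? 9.106.42.189  path d0:H1→d1:-→d2:-→d3:H2→d4:-→d5:-→d6:-→d7:-→d8:H0→d9:-  best=H0
  add 16.0.0.0/6 -> H1 at depth 6
  add 203.0.0.0/8 -> H1 at depth 8
  add 9.1.47.241/32 -> H0 at depth 32
  del 0.0.0.0/3 (clear depth 3)
  add 0.0.0.0/0 -> H0 at depth 0
  add 203.53.108.207/32 -> H2 at depth 32
  ? 118.140.96.165  path d0:H0→d1:-  best=H0
  ? 9.1.47.241  path d0:H0→d1:-→d2:-→d3:-→d4:-→d5:-→d6:-→d7:-→d8:H0→d9:-→d10:-→d11:-→d12:-→d13:-→d14:-→d15:-→d16:-→d17:-→d18:-→d19:-→d20:H0→d21:-→d22:-→d23:-→d24:-→d25:-→d26:-→d27:-→d28:-→d29:-→d30:-→d31:-→d32:H0  best=H0
  add 0.0.0.0/0 -> H2 at depth 0
  del 9.1.32.0/20 (clear depth 20)
  ? 18.24.150.128  path d0:H2→d1:-→d2:-→d3:-→d4:-→d5:-→d6:H1→d7:-→d8:-→d9:-→d10:-→d11:-→d12:-→d13:-→d14:-→d15:-→d16:-→d17:-→d18:-→d19:-→d20:-→d21:-→d22:-→d23:-→d24:-→d25:-→d26:H0  best=H0
  del 203.53.108.0/24 (clear depth 24)
  ? 18.24.150.183  path d0:H2→d1:-→d2:-→d3:-→d4:-→d5:-→d6:H1→d7:-→d8:-→d9:-→d10:-→d11:-→d12:-→d13:-→d14:-→d15:-→d16:-→d17:-→d18:-→d19:-→d20:-→d21:-→d22:-→d23:-→d24:-→d25:-→d26:H0→d27:-→d28:H2  best=H2
  add 9.0.0.0/11 -> H2 at depth 11
  ? 98.243.185.47  path d0:H2→d1:-  best=H2

== LOOKUPS ==
["H2","H2","H2","H1","H2","H2","H1","H1","H2","H0","H0","H0","H0","H0","H2","H2"]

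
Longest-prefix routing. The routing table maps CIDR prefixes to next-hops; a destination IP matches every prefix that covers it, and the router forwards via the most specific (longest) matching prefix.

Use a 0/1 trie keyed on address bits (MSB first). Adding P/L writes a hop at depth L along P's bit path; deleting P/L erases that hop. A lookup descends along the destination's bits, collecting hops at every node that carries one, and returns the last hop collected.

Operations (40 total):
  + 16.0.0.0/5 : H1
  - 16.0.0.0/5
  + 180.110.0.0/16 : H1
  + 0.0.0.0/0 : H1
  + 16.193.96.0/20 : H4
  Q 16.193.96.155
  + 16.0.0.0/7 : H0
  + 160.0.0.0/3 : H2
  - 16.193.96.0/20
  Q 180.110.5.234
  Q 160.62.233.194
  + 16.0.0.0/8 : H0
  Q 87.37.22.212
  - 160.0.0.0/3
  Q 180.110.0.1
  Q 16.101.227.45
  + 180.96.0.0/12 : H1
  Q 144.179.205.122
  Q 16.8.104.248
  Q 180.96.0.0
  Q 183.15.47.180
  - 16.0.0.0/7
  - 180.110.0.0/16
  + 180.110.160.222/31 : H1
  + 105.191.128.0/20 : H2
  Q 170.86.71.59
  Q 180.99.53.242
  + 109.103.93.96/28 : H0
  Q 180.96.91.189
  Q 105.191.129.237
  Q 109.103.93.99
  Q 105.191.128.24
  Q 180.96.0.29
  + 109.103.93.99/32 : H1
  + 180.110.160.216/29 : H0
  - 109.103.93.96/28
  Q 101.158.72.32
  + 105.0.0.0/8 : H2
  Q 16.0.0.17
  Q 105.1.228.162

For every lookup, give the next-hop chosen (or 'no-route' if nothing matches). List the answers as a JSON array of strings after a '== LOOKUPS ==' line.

Process each operation:
  add 16.0.0.0/5 -> H1 at depth 5
  del 16.0.0.0/5 (clear depth 5)
  add 180.110.0.0/16 -> H1 at depth 16
  add 0.0.0.0/0 -> H1 at depth 0
  add 16.193.96.0/20 -> H4 at depth 20
  Q 16.193.96.155: descend 00010000110000010110 ; hops seen [H1,H4] ; pick H4
  add 16.0.0.0/7 -> H0 at depth 7
  add 160.0.0.0/3 -> H2 at depth 3
  del 16.193.96.0/20 (clear depth 20)
  Q 180.110.5.234: descend 1011010001101110 ; hops seen [H1,H2,H1] ; pick H1
  Q 160.62.233.194: descend 101 ; hops seen [H1,H2] ; pick H2
  add 16.0.0.0/8 -> H0 at depth 8
  Q 87.37.22.212: descend 0 ; hops seen [H1] ; pick H1
  del 160.0.0.0/3 (clear depth 3)
  Q 180.110.0.1: descend 1011010001101110 ; hops seen [H1,H1] ; pick H1
  Q 16.101.227.45: descend 00010000 ; hops seen [H1,H0,H0] ; pick H0
  add 180.96.0.0/12 -> H1 at depth 12
  Q 144.179.205.122: descend 10 ; hops seen [H1] ; pick H1
  Q 16.8.104.248: descend 00010000 ; hops seen [H1,H0,H0] ; pick H0
  Q 180.96.0.0: descend 101101000110 ; hops seen [H1,H1] ; pick H1
  Q 183.15.47.180: descend 101101 ; hops seen [H1] ; pick H1
  del 16.0.0.0/7 (clear depth 7)
  del 180.110.0.0/16 (clear depth 16)
  add 180.110.160.222/31 -> H1 at depth 31
  add 105.191.128.0/20 -> H2 at depth 20
  Q 170.86.71.59: descend 101 ; hops seen [H1] ; pick H1
  Q 180.99.53.242: descend 101101000110 ; hops seen [H1,H1] ; pick H1
  add 109.103.93.96/28 -> H0 at depth 28
  Q 180.96.91.189: descend 101101000110 ; hops seen [H1,H1] ; pick H1
  Q 105.191.129.237: descend 01101001101111111000 ; hops seen [H1,H2] ; pick H2
  Q 109.103.93.99: descend 0110110101100111010111010110 ; hops seen [H1,H0] ; pick H0
  Q 105.191.128.24: descend 01101001101111111000 ; hops seen [H1,H2] ; pick H2
  Q 180.96.0.29: descend 101101000110 ; hops seen [H1,H1] ; pick H1
  add 109.103.93.99/32 -> H1 at depth 32
  add 180.110.160.216/29 -> H0 at depth 29
  del 109.103.93.96/28 (clear depth 28)
  Q 101.158.72.32: descend 0110 ; hops seen [H1] ; pick H1
  add 105.0.0.0/8 -> H2 at depth 8
  Q 16.0.0.17: descend 00010000 ; hops seen [H1,H0] ; pick H0
  Q 105.1.228.162: descend 01101001 ; hops seen [H1,H2] ; pick H2

== LOOKUPS ==
["H4","H1","H2","H1","H1","H0","H1","H0","H1","H1","H1","H1","H1","H2","H0","H2","H1","H1","H0","H2"]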